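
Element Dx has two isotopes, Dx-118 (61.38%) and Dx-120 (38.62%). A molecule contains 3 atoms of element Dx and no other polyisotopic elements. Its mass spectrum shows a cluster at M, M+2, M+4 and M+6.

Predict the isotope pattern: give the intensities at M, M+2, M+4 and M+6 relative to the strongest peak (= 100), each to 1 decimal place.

53.0 : 100.0 : 62.9 : 13.2

The 3 Dx atoms are independent, so intensities follow the terms of (0.6138 + 0.3862)^3.
P(M) = 0.6138^3 = 0.231249
P(M+2) = 3 × 0.6138^2 × 0.3862^1 = 0.436503
P(M+4) = 3 × 0.6138^1 × 0.3862^2 = 0.274646
P(M+6) = 0.3862^3 = 0.057602
The M+2 peak is largest (0.436503); scaling to 100 gives 53.0 : 100.0 : 62.9 : 13.2.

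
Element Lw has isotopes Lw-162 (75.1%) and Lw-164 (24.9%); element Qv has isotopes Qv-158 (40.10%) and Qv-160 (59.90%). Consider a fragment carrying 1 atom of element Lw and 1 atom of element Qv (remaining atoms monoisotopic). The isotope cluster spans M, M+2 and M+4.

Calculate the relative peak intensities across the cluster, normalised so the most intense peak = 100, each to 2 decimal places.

Element Lw pattern (n=1): 0.7510 : 0.2490
Element Qv pattern (n=1): 0.4010 : 0.5990
Convolve the two distributions (both contribute in 2-u steps):
  M: 0.7510×0.4010 = 0.301151
  M+2: 0.7510×0.5990 + 0.2490×0.4010 = 0.549698
  M+4: 0.2490×0.5990 = 0.149151
Scale to base peak (0.549698) = 100: 54.78 : 100.00 : 27.13

54.78 : 100.00 : 27.13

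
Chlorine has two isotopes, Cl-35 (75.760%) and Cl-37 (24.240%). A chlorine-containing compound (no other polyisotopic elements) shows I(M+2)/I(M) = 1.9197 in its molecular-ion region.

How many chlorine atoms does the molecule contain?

The M+2/M ratio from n Cl atoms is n · q/p = n · 0.24240/0.75760.
n = 1.9197 × 0.75760/0.24240 = 6.00 ≈ 6

6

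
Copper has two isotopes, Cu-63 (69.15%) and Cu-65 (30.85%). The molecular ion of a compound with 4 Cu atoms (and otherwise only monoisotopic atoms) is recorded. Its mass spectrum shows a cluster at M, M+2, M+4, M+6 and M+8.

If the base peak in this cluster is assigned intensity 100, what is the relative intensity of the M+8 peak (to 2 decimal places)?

2.22

Term probabilities: M 0.2286, M+2 0.4080, M+4 0.2731, M+6 0.0812, M+8 0.0091. Base peak = M+2.
P(M+2) = C(4,1) × 0.6915^3 × 0.3085^1 = 4 × 0.33065611 × 0.3085 = 0.408030 (base)
P(M+8) = C(4,4) × 0.6915^0 × 0.3085^4 = 1 × 1.0000 × 0.00905776 = 0.009058
Relative intensity = 0.009058 / 0.408030 × 100 = 2.22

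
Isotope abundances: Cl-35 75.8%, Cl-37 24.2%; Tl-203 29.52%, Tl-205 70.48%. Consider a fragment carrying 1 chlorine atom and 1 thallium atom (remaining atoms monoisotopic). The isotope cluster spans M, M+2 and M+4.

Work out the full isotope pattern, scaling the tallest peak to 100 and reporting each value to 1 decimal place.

Chlorine pattern (n=1): 0.7580 : 0.2420
Thallium pattern (n=1): 0.2952 : 0.7048
Convolve the two distributions (both contribute in 2-u steps):
  M: 0.7580×0.2952 = 0.223762
  M+2: 0.7580×0.7048 + 0.2420×0.2952 = 0.605677
  M+4: 0.2420×0.7048 = 0.170562
Scale to base peak (0.605677) = 100: 36.9 : 100.0 : 28.2

36.9 : 100.0 : 28.2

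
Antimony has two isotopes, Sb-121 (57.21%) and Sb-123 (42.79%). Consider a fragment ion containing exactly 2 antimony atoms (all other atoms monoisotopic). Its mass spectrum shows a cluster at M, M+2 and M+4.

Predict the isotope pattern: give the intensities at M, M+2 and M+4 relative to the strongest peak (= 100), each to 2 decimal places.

66.85 : 100.00 : 37.40

Each Sb atom is independently Sb-121 (p = 0.5721) or Sb-123 (q = 0.4279); the cluster is the binomial expansion (p + q)^2.
P(M) = 0.5721^2 = 0.327298
P(M+2) = 2 × 0.5721^1 × 0.4279^1 = 0.489603
P(M+4) = 0.4279^2 = 0.183098
The M+2 peak is largest (0.489603); scaling to 100 gives 66.85 : 100.00 : 37.40.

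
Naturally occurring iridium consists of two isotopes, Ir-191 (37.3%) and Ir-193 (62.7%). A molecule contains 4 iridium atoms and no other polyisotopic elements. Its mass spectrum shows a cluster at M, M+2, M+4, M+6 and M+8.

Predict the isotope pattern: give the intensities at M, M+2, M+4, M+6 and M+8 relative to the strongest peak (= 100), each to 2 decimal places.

The 4 Ir atoms are independent, so intensities follow the terms of (0.373 + 0.627)^4.
P(M) = 0.373^4 = 0.019357
P(M+2) = 4 × 0.373^3 × 0.627^1 = 0.130153
P(M+4) = 6 × 0.373^2 × 0.627^2 = 0.328174
P(M+6) = 4 × 0.373^1 × 0.627^3 = 0.367766
P(M+8) = 0.627^4 = 0.154550
The M+6 peak is largest (0.367766); scaling to 100 gives 5.26 : 35.39 : 89.23 : 100.00 : 42.02.

5.26 : 35.39 : 89.23 : 100.00 : 42.02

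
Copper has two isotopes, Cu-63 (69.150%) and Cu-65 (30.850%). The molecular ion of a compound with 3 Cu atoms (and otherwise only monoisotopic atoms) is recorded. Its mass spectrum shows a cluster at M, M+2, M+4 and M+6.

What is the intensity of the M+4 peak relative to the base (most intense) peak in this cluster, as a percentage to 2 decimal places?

(0.69150 + 0.30850)^3 gives M 0.3307, M+2 0.4425, M+4 0.1974, M+6 0.0294; the largest is M+2.
P(M+2) = C(3,1) × 0.69150^2 × 0.30850^1 = 3 × 0.47817225 × 0.3085 = 0.442548 (base)
P(M+4) = C(3,2) × 0.69150^1 × 0.30850^2 = 3 × 0.6915 × 0.09517225 = 0.197435
Relative intensity = 0.197435 / 0.442548 × 100 = 44.61

44.61%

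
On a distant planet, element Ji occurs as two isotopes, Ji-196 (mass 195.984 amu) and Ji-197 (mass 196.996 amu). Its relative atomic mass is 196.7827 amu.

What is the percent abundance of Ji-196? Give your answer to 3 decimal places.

21.077%

Writing the weighted mean with unknown fraction x of Ji-196:
195.984·x + 196.996·(1 − x) = 196.7827
(195.984 − 196.996)·x = 196.7827 − 196.996
x = -0.2133 / -1.012 = 0.21077 → 21.077% Ji-196, 78.923% Ji-197.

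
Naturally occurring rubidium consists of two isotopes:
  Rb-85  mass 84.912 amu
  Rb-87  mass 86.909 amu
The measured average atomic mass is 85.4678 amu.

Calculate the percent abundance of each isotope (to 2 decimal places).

Let x be the fractional abundance of Rb-85; then Rb-87 has abundance 1 − x.
84.912·x + 86.909·(1 − x) = 85.4678
(84.912 − 86.909)·x = 85.4678 − 86.909
x = -1.4412 / -1.997 = 0.72168 → 72.17% Rb-85, 27.83% Rb-87.

Rb-85: 72.17%, Rb-87: 27.83%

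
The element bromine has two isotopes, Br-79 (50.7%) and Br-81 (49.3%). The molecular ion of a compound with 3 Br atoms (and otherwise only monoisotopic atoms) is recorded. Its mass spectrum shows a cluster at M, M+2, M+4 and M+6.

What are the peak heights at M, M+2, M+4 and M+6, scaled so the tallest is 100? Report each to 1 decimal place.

Expanding (0.507 + 0.493)^3:
P(M) = 0.507^3 = 0.130324
P(M+2) = 3 × 0.507^2 × 0.493^1 = 0.380175
P(M+4) = 3 × 0.507^1 × 0.493^2 = 0.369678
P(M+6) = 0.493^3 = 0.119823
The M+2 peak is largest (0.380175); scaling to 100 gives 34.3 : 100.0 : 97.2 : 31.5.

34.3 : 100.0 : 97.2 : 31.5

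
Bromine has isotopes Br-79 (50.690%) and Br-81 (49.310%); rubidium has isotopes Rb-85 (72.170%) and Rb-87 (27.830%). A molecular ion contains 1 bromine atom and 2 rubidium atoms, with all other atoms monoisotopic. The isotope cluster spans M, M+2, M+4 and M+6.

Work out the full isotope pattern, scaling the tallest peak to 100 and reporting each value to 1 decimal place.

57.3 : 100.0 : 51.5 : 8.3

Bromine pattern (n=1): 0.5069 : 0.4931
Rubidium pattern (n=2): 0.52085089 : 0.40169822 : 0.07745089
Convolve the two distributions (both contribute in 2-u steps):
  M: 0.5069×0.52085089 = 0.264019
  M+2: 0.5069×0.40169822 + 0.4931×0.52085089 = 0.460452
  M+4: 0.5069×0.07745089 + 0.4931×0.40169822 = 0.237337
  M+6: 0.4931×0.07745089 = 0.038191
Scale to base peak (0.460452) = 100: 57.3 : 100.0 : 51.5 : 8.3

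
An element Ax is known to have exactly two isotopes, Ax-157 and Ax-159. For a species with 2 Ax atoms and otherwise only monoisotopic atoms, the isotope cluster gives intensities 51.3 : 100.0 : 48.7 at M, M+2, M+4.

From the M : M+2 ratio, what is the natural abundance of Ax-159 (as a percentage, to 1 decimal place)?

Let p = fractional abundance of Ax-157. I(M+2)/I(M) = [C(2,1)·p^1·(1−p)] / p^2 = 2·(1−p)/p = 100.0/51.3 = 1.9493
(1−p)/p = 1.9493/2 = 0.9747  ⇒  p = 1/(1 + 0.9747) = 0.5064
Ax-157: 50.6%, Ax-159: 49.4%.

49.4%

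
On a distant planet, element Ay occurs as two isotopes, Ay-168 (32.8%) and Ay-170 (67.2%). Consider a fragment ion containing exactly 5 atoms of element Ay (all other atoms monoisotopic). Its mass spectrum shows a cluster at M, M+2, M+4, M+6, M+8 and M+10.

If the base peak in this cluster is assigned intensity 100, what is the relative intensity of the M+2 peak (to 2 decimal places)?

11.63

Binomial terms of (0.328 + 0.672)^5: M 0.0038, M+2 0.0389, M+4 0.1594, M+6 0.3265, M+8 0.3344, M+10 0.1370 → M+8 is the base peak.
P(M+8) = C(5,4) × 0.328^1 × 0.672^4 = 5 × 0.3280 × 0.20392811 = 0.334442 (base)
P(M+2) = C(5,1) × 0.328^4 × 0.672^1 = 5 × 0.01157432 × 0.6720 = 0.038890
Relative intensity = 0.038890 / 0.334442 × 100 = 11.63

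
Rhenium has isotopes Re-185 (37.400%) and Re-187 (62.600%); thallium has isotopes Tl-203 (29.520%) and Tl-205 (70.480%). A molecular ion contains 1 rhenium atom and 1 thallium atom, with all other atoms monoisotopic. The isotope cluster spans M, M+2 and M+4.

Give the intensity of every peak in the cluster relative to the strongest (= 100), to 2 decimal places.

Rhenium pattern (n=1): 0.3740 : 0.6260
Thallium pattern (n=1): 0.2952 : 0.7048
Convolve the two distributions (both contribute in 2-u steps):
  M: 0.3740×0.2952 = 0.110405
  M+2: 0.3740×0.7048 + 0.6260×0.2952 = 0.448390
  M+4: 0.6260×0.7048 = 0.441205
Scale to base peak (0.448390) = 100: 24.62 : 100.00 : 98.40

24.62 : 100.00 : 98.40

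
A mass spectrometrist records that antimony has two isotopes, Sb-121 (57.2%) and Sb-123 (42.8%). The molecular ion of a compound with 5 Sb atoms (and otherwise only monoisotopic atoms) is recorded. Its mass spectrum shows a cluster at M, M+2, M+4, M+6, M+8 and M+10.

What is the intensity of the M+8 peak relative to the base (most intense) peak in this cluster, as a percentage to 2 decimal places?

27.99%

Term probabilities: M 0.0612, M+2 0.2291, M+4 0.3428, M+6 0.2565, M+8 0.0960, M+10 0.0144. Base peak = M+4.
P(M+4) = C(5,2) × 0.572^3 × 0.428^2 = 10 × 0.18714925 × 0.183184 = 0.342827 (base)
P(M+8) = C(5,4) × 0.572^1 × 0.428^4 = 5 × 0.5720 × 0.03355638 = 0.095971
Relative intensity = 0.095971 / 0.342827 × 100 = 27.99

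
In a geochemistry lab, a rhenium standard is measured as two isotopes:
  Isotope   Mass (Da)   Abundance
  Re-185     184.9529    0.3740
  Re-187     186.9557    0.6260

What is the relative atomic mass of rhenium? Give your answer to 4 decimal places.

The abundance-weighted mean is 0.3740 × 184.9529 + 0.6260 × 186.9557
= 69.17238 + 117.03427 = 186.20665 Da

186.2067 Da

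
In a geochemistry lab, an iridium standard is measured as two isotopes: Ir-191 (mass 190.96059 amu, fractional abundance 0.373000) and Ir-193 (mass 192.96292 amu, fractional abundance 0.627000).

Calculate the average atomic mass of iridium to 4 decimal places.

Average mass = Σ (abundance × isotope mass) = 0.373000 × 190.96059 + 0.627000 × 192.96292
= 71.228300 + 120.987751 = 192.216051 amu

192.2161 amu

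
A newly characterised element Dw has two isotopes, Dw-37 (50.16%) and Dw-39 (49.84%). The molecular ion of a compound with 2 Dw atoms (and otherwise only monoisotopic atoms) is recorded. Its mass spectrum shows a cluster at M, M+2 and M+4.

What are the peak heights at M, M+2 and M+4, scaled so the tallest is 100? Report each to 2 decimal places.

Expanding (0.5016 + 0.4984)^2:
P(M) = 0.5016^2 = 0.251603
P(M+2) = 2 × 0.5016^1 × 0.4984^1 = 0.499995
P(M+4) = 0.4984^2 = 0.248403
The M+2 peak is largest (0.499995); scaling to 100 gives 50.32 : 100.00 : 49.68.

50.32 : 100.00 : 49.68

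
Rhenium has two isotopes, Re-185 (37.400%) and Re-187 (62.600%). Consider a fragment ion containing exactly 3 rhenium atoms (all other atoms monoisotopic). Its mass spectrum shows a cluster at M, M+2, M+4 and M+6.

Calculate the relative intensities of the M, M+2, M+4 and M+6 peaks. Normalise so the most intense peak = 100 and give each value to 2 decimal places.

11.90 : 59.74 : 100.00 : 55.79

The 3 Re atoms are independent, so intensities follow the terms of (0.37400 + 0.62600)^3.
P(M) = 0.37400^3 = 0.052314
P(M+2) = 3 × 0.37400^2 × 0.62600^1 = 0.262687
P(M+4) = 3 × 0.37400^1 × 0.62600^2 = 0.439685
P(M+6) = 0.62600^3 = 0.245314
The M+4 peak is largest (0.439685); scaling to 100 gives 11.90 : 59.74 : 100.00 : 55.79.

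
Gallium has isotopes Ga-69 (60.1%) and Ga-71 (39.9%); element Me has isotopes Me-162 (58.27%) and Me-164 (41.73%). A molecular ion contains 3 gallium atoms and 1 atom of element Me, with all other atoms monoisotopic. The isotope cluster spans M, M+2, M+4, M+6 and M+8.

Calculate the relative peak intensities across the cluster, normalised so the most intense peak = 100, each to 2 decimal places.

36.38 : 98.52 : 100.00 : 45.10 : 7.62

Gallium pattern (n=3): 0.2170818 : 0.4323576 : 0.2870394 : 0.0635212
Element Me pattern (n=1): 0.5827 : 0.4173
Convolve the two distributions (both contribute in 2-u steps):
  M: 0.2170818×0.5827 = 0.126494
  M+2: 0.2170818×0.4173 + 0.4323576×0.5827 = 0.342523
  M+4: 0.4323576×0.4173 + 0.2870394×0.5827 = 0.347681
  M+6: 0.2870394×0.4173 + 0.0635212×0.5827 = 0.156795
  M+8: 0.0635212×0.4173 = 0.026507
Scale to base peak (0.347681) = 100: 36.38 : 98.52 : 100.00 : 45.10 : 7.62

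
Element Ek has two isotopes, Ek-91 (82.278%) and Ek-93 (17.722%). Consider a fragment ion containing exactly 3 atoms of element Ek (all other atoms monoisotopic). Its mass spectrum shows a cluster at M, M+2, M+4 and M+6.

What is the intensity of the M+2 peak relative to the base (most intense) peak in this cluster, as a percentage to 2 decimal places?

64.62%

Binomial terms of (0.82278 + 0.17722)^3: M 0.5570, M+2 0.3599, M+4 0.0775, M+6 0.0056 → M is the base peak.
P(M) = C(3,0) × 0.82278^3 × 0.17722^0 = 1 × 0.55699485 × 1.0000 = 0.556995 (base)
P(M+2) = C(3,1) × 0.82278^2 × 0.17722^1 = 3 × 0.67696693 × 0.17722 = 0.359916
Relative intensity = 0.359916 / 0.556995 × 100 = 64.62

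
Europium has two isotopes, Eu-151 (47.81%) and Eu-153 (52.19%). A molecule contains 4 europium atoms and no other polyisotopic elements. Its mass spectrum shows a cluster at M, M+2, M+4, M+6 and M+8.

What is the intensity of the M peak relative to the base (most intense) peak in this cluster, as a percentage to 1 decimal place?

(0.4781 + 0.5219)^4 gives M 0.0522, M+2 0.2281, M+4 0.3736, M+6 0.2719, M+8 0.0742; the largest is M+4.
P(M+4) = C(4,2) × 0.4781^2 × 0.5219^2 = 6 × 0.22857961 × 0.27237961 = 0.373563 (base)
P(M) = C(4,0) × 0.4781^4 × 0.5219^0 = 1 × 0.05224864 × 1.0000 = 0.052249
Relative intensity = 0.052249 / 0.373563 × 100 = 14.0

14.0%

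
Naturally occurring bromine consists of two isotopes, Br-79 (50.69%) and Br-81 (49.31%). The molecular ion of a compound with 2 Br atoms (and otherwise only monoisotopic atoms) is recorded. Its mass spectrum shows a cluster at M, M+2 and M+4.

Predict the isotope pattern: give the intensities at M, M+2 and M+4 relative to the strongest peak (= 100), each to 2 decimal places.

51.40 : 100.00 : 48.64

The 2 Br atoms are independent, so intensities follow the terms of (0.5069 + 0.4931)^2.
P(M) = 0.5069^2 = 0.256948
P(M+2) = 2 × 0.5069^1 × 0.4931^1 = 0.499905
P(M+4) = 0.4931^2 = 0.243148
The M+2 peak is largest (0.499905); scaling to 100 gives 51.40 : 100.00 : 48.64.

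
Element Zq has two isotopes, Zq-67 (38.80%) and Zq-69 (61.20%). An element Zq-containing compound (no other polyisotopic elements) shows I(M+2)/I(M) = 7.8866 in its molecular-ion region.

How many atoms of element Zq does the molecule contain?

5

With n Zq atoms, P(M+2)/P(M) = C(n,1)·p^(n−1)q / p^n = n·q/p = n · 0.6120/0.3880.
n = 7.8866 × 0.3880/0.6120 = 5.00 ≈ 5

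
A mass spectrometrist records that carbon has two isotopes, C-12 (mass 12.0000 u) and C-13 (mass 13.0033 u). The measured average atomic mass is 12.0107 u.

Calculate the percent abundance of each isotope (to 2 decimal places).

C-12: 98.93%, C-13: 1.07%

Writing the weighted mean with unknown fraction x of C-12:
12.0000·x + 13.0033·(1 − x) = 12.0107
(12.0000 − 13.0033)·x = 12.0107 − 13.0033
x = -0.9926 / -1.0033 = 0.98934 → 98.93% C-12, 1.07% C-13.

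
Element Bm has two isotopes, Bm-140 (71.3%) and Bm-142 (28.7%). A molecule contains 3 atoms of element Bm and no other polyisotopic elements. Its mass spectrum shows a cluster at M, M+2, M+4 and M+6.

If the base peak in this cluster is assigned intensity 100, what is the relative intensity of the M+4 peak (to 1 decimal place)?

(0.713 + 0.287)^3 gives M 0.3625, M+2 0.4377, M+4 0.1762, M+6 0.0236; the largest is M+2.
P(M+2) = C(3,1) × 0.713^2 × 0.287^1 = 3 × 0.508369 × 0.2870 = 0.437706 (base)
P(M+4) = C(3,2) × 0.713^1 × 0.287^2 = 3 × 0.7130 × 0.082369 = 0.176187
Relative intensity = 0.176187 / 0.437706 × 100 = 40.3

40.3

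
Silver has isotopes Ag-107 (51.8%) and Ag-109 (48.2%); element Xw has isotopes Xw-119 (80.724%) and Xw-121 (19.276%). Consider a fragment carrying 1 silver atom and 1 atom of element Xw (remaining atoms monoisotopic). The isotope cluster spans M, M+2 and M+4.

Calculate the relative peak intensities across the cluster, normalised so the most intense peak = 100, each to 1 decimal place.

85.5 : 100.0 : 19.0

Silver pattern (n=1): 0.5180 : 0.4820
Element Xw pattern (n=1): 0.80724 : 0.19276
Convolve the two distributions (both contribute in 2-u steps):
  M: 0.5180×0.80724 = 0.418150
  M+2: 0.5180×0.19276 + 0.4820×0.80724 = 0.488939
  M+4: 0.4820×0.19276 = 0.092910
Scale to base peak (0.488939) = 100: 85.5 : 100.0 : 19.0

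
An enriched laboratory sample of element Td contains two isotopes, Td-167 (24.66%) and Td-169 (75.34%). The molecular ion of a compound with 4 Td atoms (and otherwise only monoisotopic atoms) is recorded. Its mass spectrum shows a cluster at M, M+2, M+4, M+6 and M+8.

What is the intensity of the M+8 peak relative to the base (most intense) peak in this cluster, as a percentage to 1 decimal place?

76.4%

Term probabilities: M 0.0037, M+2 0.0452, M+4 0.2071, M+6 0.4218, M+8 0.3222. Base peak = M+6.
P(M+6) = C(4,3) × 0.2466^1 × 0.7534^3 = 4 × 0.2466 × 0.42763855 = 0.421823 (base)
P(M+8) = C(4,4) × 0.2466^0 × 0.7534^4 = 1 × 1.0000 × 0.32218288 = 0.322183
Relative intensity = 0.322183 / 0.421823 × 100 = 76.4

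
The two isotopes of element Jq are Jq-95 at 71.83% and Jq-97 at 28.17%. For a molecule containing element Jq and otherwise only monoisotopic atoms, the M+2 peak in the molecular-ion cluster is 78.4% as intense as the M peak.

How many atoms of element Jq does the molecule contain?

2

The M+2/M ratio from n Jq atoms is n · q/p = n · 0.2817/0.7183.
n = 0.784 × 0.7183/0.2817 = 2.00 ≈ 2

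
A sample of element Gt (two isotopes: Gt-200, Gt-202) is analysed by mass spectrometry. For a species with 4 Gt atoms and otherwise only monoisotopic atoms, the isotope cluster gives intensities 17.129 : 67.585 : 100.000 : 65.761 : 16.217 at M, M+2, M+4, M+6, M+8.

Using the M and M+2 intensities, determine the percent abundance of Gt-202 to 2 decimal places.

49.66%

Write p for the Gt-200 fraction. I(M+2)/I(M) = [C(4,1)·p^3·(1−p)] / p^4 = 4·(1−p)/p = 67.585/17.129 = 3.9456
(1−p)/p = 3.9456/4 = 0.9864  ⇒  p = 1/(1 + 0.9864) = 0.5034
Gt-200: 50.34%, Gt-202: 49.66%.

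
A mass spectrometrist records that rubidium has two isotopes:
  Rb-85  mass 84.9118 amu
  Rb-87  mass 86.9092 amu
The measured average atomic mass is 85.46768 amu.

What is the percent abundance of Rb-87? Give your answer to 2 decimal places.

Let x be the fractional abundance of Rb-85; then Rb-87 has abundance 1 − x.
84.9118·x + 86.9092·(1 − x) = 85.46768
(84.9118 − 86.9092)·x = 85.46768 − 86.9092
x = -1.44152 / -1.9974 = 0.72170 → 72.17% Rb-85, 27.83% Rb-87.

27.83%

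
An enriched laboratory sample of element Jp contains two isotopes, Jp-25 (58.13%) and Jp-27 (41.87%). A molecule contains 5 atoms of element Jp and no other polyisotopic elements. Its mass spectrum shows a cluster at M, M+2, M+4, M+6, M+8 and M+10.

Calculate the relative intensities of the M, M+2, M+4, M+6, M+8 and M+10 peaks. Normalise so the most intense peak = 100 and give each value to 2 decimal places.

19.28 : 69.42 : 100.00 : 72.03 : 25.94 : 3.74

The 5 Jp atoms are independent, so intensities follow the terms of (0.5813 + 0.4187)^5.
P(M) = 0.5813^5 = 0.066375
P(M+2) = 5 × 0.5813^4 × 0.4187^1 = 0.239042
P(M+4) = 10 × 0.5813^3 × 0.4187^2 = 0.344355
P(M+6) = 10 × 0.5813^2 × 0.4187^3 = 0.248033
P(M+8) = 5 × 0.5813^1 × 0.4187^4 = 0.089327
P(M+10) = 0.4187^5 = 0.012868
The M+4 peak is largest (0.344355); scaling to 100 gives 19.28 : 69.42 : 100.00 : 72.03 : 25.94 : 3.74.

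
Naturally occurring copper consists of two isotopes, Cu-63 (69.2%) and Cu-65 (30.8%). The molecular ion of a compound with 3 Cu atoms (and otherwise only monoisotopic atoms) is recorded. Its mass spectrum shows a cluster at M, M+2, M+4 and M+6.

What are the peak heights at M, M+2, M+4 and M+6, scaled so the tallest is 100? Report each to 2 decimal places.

Expanding (0.692 + 0.308)^3:
P(M) = 0.692^3 = 0.331374
P(M+2) = 3 × 0.692^2 × 0.308^1 = 0.442470
P(M+4) = 3 × 0.692^1 × 0.308^2 = 0.196938
P(M+6) = 0.308^3 = 0.029218
The M+2 peak is largest (0.442470); scaling to 100 gives 74.89 : 100.00 : 44.51 : 6.60.

74.89 : 100.00 : 44.51 : 6.60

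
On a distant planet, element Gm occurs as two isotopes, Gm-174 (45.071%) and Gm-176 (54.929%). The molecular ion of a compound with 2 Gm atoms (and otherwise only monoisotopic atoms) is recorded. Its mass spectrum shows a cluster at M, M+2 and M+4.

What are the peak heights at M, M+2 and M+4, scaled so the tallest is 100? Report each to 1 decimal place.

Expanding (0.45071 + 0.54929)^2:
P(M) = 0.45071^2 = 0.203140
P(M+2) = 2 × 0.45071^1 × 0.54929^1 = 0.495141
P(M+4) = 0.54929^2 = 0.301720
The M+2 peak is largest (0.495141); scaling to 100 gives 41.0 : 100.0 : 60.9.

41.0 : 100.0 : 60.9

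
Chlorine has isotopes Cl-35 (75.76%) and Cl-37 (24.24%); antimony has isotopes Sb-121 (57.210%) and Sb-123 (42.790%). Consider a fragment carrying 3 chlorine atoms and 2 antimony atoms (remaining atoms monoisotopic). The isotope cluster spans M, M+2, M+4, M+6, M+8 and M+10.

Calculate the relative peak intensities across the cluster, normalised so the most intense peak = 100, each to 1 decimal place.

Chlorine pattern (n=3): 0.4348304 : 0.41738208 : 0.13354464 : 0.01424288
Antimony pattern (n=2): 0.32729841 : 0.48960318 : 0.18309841
Convolve the two distributions (both contribute in 2-u steps):
  M: 0.4348304×0.32729841 = 0.142319
  M+2: 0.4348304×0.48960318 + 0.41738208×0.32729841 = 0.349503
  M+4: 0.4348304×0.18309841 + 0.41738208×0.48960318 + 0.13354464×0.32729841 = 0.327677
  M+6: 0.41738208×0.18309841 + 0.13354464×0.48960318 + 0.01424288×0.32729841 = 0.146468
  M+8: 0.13354464×0.18309841 + 0.01424288×0.48960318 = 0.031425
  M+10: 0.01424288×0.18309841 = 0.002608
Scale to base peak (0.349503) = 100: 40.7 : 100.0 : 93.8 : 41.9 : 9.0 : 0.7

40.7 : 100.0 : 93.8 : 41.9 : 9.0 : 0.7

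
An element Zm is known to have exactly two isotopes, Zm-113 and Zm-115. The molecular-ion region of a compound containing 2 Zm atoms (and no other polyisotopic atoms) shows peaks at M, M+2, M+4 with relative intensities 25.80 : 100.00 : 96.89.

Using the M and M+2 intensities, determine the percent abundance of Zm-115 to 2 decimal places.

65.96%

Write p for the Zm-113 fraction. I(M+2)/I(M) = [C(2,1)·p^1·(1−p)] / p^2 = 2·(1−p)/p = 100.00/25.80 = 3.8760
(1−p)/p = 3.8760/2 = 1.9380  ⇒  p = 1/(1 + 1.9380) = 0.3404
Zm-113: 34.04%, Zm-115: 65.96%.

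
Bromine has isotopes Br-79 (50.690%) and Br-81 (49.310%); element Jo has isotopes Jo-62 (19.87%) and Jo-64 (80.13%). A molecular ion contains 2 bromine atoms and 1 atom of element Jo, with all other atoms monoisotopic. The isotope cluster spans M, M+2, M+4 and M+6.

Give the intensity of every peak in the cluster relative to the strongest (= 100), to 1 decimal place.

11.4 : 68.0 : 100.0 : 43.4

Bromine pattern (n=2): 0.25694761 : 0.49990478 : 0.24314761
Element Jo pattern (n=1): 0.1987 : 0.8013
Convolve the two distributions (both contribute in 2-u steps):
  M: 0.25694761×0.1987 = 0.051055
  M+2: 0.25694761×0.8013 + 0.49990478×0.1987 = 0.305223
  M+4: 0.49990478×0.8013 + 0.24314761×0.1987 = 0.448887
  M+6: 0.24314761×0.8013 = 0.194834
Scale to base peak (0.448887) = 100: 11.4 : 68.0 : 100.0 : 43.4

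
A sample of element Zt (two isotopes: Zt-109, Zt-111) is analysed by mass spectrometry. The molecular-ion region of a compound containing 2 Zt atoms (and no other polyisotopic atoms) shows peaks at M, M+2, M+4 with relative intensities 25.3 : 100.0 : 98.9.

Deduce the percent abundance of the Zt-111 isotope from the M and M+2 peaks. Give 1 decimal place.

66.4%

Write p for the Zt-109 fraction. I(M+2)/I(M) = [C(2,1)·p^1·(1−p)] / p^2 = 2·(1−p)/p = 100.0/25.3 = 3.9526
(1−p)/p = 3.9526/2 = 1.9763  ⇒  p = 1/(1 + 1.9763) = 0.3360
Zt-109: 33.6%, Zt-111: 66.4%.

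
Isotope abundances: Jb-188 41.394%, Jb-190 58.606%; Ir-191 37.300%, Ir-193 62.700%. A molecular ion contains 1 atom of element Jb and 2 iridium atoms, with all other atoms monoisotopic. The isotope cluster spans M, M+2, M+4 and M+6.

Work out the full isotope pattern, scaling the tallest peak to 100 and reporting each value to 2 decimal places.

13.18 : 62.99 : 100.00 : 52.74

Element Jb pattern (n=1): 0.41394 : 0.58606
Iridium pattern (n=2): 0.139129 : 0.467742 : 0.393129
Convolve the two distributions (both contribute in 2-u steps):
  M: 0.41394×0.139129 = 0.057591
  M+2: 0.41394×0.467742 + 0.58606×0.139129 = 0.275155
  M+4: 0.41394×0.393129 + 0.58606×0.467742 = 0.436857
  M+6: 0.58606×0.393129 = 0.230397
Scale to base peak (0.436857) = 100: 13.18 : 62.99 : 100.00 : 52.74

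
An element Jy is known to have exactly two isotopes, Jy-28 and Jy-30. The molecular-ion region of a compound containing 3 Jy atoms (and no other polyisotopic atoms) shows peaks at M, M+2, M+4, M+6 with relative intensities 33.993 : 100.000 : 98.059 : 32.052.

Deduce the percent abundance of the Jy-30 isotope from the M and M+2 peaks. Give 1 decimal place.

49.5%

If p is the fraction of Jy that is Jy-28, then I(M+2)/I(M) = [C(3,1)·p^2·(1−p)] / p^3 = 3·(1−p)/p = 100.000/33.993 = 2.9418
(1−p)/p = 2.9418/3 = 0.9806  ⇒  p = 1/(1 + 0.9806) = 0.5049
Jy-28: 50.5%, Jy-30: 49.5%.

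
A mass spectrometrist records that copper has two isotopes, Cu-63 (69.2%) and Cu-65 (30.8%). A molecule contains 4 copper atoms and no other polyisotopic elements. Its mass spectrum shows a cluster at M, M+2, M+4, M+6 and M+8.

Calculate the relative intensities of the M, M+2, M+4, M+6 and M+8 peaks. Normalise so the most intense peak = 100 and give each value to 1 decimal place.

Each Cu atom is independently Cu-63 (p = 0.692) or Cu-65 (q = 0.308); the cluster is the binomial expansion (p + q)^4.
P(M) = 0.692^4 = 0.229311
P(M+2) = 4 × 0.692^3 × 0.308^1 = 0.408253
P(M+4) = 6 × 0.692^2 × 0.308^2 = 0.272562
P(M+6) = 4 × 0.692^1 × 0.308^3 = 0.080876
P(M+8) = 0.308^4 = 0.008999
The M+2 peak is largest (0.408253); scaling to 100 gives 56.2 : 100.0 : 66.8 : 19.8 : 2.2.

56.2 : 100.0 : 66.8 : 19.8 : 2.2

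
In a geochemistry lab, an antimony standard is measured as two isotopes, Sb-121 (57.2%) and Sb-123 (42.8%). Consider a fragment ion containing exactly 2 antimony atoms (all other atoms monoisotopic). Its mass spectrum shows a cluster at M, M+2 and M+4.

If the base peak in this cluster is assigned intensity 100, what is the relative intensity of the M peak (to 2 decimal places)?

66.82

(0.572 + 0.428)^2 gives M 0.3272, M+2 0.4896, M+4 0.1832; the largest is M+2.
P(M+2) = C(2,1) × 0.572^1 × 0.428^1 = 2 × 0.5720 × 0.4280 = 0.489632 (base)
P(M) = C(2,0) × 0.572^2 × 0.428^0 = 1 × 0.327184 × 1.0000 = 0.327184
Relative intensity = 0.327184 / 0.489632 × 100 = 66.82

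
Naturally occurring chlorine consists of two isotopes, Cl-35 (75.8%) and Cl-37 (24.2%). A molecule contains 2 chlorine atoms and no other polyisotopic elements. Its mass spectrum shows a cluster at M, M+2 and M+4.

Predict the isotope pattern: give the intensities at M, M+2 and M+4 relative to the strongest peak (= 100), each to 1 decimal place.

100.0 : 63.9 : 10.2

Expanding (0.758 + 0.242)^2:
P(M) = 0.758^2 = 0.574564
P(M+2) = 2 × 0.758^1 × 0.242^1 = 0.366872
P(M+4) = 0.242^2 = 0.058564
The M peak is largest (0.574564); scaling to 100 gives 100.0 : 63.9 : 10.2.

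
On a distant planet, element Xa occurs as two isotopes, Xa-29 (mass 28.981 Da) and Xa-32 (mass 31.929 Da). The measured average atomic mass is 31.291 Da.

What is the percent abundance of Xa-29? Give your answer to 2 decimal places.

21.64%

Writing the weighted mean with unknown fraction x of Xa-29:
28.981·x + 31.929·(1 − x) = 31.291
(28.981 − 31.929)·x = 31.291 − 31.929
x = -0.638 / -2.948 = 0.21642 → 21.64% Xa-29, 78.36% Xa-32.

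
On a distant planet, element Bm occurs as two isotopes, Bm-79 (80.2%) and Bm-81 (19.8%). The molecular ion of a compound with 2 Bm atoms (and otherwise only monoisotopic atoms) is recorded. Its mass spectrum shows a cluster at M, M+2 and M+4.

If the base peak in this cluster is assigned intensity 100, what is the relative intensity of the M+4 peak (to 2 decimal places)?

6.10

(0.802 + 0.198)^2 gives M 0.6432, M+2 0.3176, M+4 0.0392; the largest is M.
P(M) = C(2,0) × 0.802^2 × 0.198^0 = 1 × 0.643204 × 1.0000 = 0.643204 (base)
P(M+4) = C(2,2) × 0.802^0 × 0.198^2 = 1 × 1.0000 × 0.039204 = 0.039204
Relative intensity = 0.039204 / 0.643204 × 100 = 6.10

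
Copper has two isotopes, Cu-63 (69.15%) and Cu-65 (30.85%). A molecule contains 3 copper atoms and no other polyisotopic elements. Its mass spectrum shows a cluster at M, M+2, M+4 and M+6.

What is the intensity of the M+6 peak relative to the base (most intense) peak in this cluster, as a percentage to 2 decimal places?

6.63%

Term probabilities: M 0.3307, M+2 0.4425, M+4 0.1974, M+6 0.0294. Base peak = M+2.
P(M+2) = C(3,1) × 0.6915^2 × 0.3085^1 = 3 × 0.47817225 × 0.3085 = 0.442548 (base)
P(M+6) = C(3,3) × 0.6915^0 × 0.3085^3 = 1 × 1.0000 × 0.02936064 = 0.029361
Relative intensity = 0.029361 / 0.442548 × 100 = 6.63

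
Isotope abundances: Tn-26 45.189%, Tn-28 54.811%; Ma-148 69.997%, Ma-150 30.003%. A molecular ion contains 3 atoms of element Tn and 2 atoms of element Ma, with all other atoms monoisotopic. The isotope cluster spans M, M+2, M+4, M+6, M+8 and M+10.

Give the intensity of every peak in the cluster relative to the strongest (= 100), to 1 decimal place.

Element Tn pattern (n=3): 0.092278 : 0.3357797 : 0.40727658 : 0.16466571
Element Ma pattern (n=2): 0.489958 : 0.420024 : 0.090018
Convolve the two distributions (both contribute in 2-u steps):
  M: 0.092278×0.489958 = 0.045212
  M+2: 0.092278×0.420024 + 0.3357797×0.489958 = 0.203277
  M+4: 0.092278×0.090018 + 0.3357797×0.420024 + 0.40727658×0.489958 = 0.348891
  M+6: 0.3357797×0.090018 + 0.40727658×0.420024 + 0.16466571×0.489958 = 0.281971
  M+8: 0.40727658×0.090018 + 0.16466571×0.420024 = 0.105826
  M+10: 0.16466571×0.090018 = 0.014823
Scale to base peak (0.348891) = 100: 13.0 : 58.3 : 100.0 : 80.8 : 30.3 : 4.2

13.0 : 58.3 : 100.0 : 80.8 : 30.3 : 4.2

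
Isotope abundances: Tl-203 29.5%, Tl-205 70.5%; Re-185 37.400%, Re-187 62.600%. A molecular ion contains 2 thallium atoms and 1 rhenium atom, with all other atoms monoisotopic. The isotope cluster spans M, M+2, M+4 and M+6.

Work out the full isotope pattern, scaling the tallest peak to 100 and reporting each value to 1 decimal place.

Thallium pattern (n=2): 0.087025 : 0.41595 : 0.497025
Rhenium pattern (n=1): 0.3740 : 0.6260
Convolve the two distributions (both contribute in 2-u steps):
  M: 0.087025×0.3740 = 0.032547
  M+2: 0.087025×0.6260 + 0.41595×0.3740 = 0.210043
  M+4: 0.41595×0.6260 + 0.497025×0.3740 = 0.446272
  M+6: 0.497025×0.6260 = 0.311138
Scale to base peak (0.446272) = 100: 7.3 : 47.1 : 100.0 : 69.7

7.3 : 47.1 : 100.0 : 69.7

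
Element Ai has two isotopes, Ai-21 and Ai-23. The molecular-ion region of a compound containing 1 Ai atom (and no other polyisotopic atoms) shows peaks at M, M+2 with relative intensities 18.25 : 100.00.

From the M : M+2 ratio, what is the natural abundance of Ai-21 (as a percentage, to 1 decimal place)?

Write p for the Ai-21 fraction. I(M+2)/I(M) = [C(1,1)·p^0·(1−p)] / p^1 = 1·(1−p)/p = 100.00/18.25 = 5.4795
(1−p)/p = 5.4795/1 = 5.4795  ⇒  p = 1/(1 + 5.4795) = 0.1543
Ai-21: 15.4%, Ai-23: 84.6%.

15.4%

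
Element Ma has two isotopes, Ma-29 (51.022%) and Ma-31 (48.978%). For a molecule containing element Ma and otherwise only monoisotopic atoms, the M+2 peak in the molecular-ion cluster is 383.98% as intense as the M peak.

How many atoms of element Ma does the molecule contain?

For n independent Ma atoms, I(M+2)/I(M) = n · (abundance Ma-31) / (abundance Ma-29) = n · 0.48978/0.51022.
n = 3.8398 × 0.51022/0.48978 = 4.00 ≈ 4

4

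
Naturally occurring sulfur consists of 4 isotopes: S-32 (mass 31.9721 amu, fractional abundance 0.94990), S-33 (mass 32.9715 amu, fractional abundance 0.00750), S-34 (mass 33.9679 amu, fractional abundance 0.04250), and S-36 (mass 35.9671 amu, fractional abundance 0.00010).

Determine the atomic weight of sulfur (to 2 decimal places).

Average mass = Σ (abundance × isotope mass) = 0.94990 × 31.9721 + 0.00750 × 32.9715 + 0.04250 × 33.9679 + 0.00010 × 35.9671
= 30.37030 + 0.24729 + 1.44364 + 0.00360 = 32.06483 amu

32.06 amu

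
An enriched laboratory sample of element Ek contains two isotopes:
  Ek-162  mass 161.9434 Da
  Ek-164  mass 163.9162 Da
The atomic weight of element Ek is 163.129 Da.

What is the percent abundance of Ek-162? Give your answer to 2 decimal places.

39.90%

With x = fraction of Ek-162 (so Ek-164 is 1 − x):
161.9434·x + 163.9162·(1 − x) = 163.129
(161.9434 − 163.9162)·x = 163.129 − 163.9162
x = -0.7872 / -1.9728 = 0.39903 → 39.90% Ek-162, 60.10% Ek-164.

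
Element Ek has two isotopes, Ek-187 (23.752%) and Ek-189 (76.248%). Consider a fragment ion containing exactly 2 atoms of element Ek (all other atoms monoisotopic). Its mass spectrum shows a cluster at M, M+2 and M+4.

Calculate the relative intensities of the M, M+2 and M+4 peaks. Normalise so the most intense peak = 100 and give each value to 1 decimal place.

9.7 : 62.3 : 100.0

Each Ek atom is independently Ek-187 (p = 0.23752) or Ek-189 (q = 0.76248); the cluster is the binomial expansion (p + q)^2.
P(M) = 0.23752^2 = 0.056416
P(M+2) = 2 × 0.23752^1 × 0.76248^1 = 0.362208
P(M+4) = 0.76248^2 = 0.581376
The M+4 peak is largest (0.581376); scaling to 100 gives 9.7 : 62.3 : 100.0.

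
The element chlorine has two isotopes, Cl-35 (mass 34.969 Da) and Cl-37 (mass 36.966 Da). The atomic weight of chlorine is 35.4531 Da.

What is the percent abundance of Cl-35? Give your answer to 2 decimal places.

Writing the weighted mean with unknown fraction x of Cl-35:
34.969·x + 36.966·(1 − x) = 35.4531
(34.969 − 36.966)·x = 35.4531 − 36.966
x = -1.5129 / -1.997 = 0.75759 → 75.76% Cl-35, 24.24% Cl-37.

75.76%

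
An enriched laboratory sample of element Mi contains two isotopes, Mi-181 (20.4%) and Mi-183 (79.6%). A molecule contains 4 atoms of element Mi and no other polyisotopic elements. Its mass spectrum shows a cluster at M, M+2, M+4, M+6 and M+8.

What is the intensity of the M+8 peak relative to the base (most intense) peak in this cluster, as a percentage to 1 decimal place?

Binomial terms of (0.204 + 0.796)^4: M 0.0017, M+2 0.0270, M+4 0.1582, M+6 0.4116, M+8 0.4015 → M+6 is the base peak.
P(M+6) = C(4,3) × 0.204^1 × 0.796^3 = 4 × 0.2040 × 0.50435834 = 0.411556 (base)
P(M+8) = C(4,4) × 0.204^0 × 0.796^4 = 1 × 1.0000 × 0.40146924 = 0.401469
Relative intensity = 0.401469 / 0.411556 × 100 = 97.5

97.5%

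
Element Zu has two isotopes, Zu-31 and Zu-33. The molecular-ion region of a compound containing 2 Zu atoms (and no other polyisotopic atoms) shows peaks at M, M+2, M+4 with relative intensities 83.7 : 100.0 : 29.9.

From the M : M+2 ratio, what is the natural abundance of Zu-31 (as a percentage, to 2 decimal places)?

If p is the fraction of Zu that is Zu-31, then I(M+2)/I(M) = [C(2,1)·p^1·(1−p)] / p^2 = 2·(1−p)/p = 100.0/83.7 = 1.1947
(1−p)/p = 1.1947/2 = 0.5974  ⇒  p = 1/(1 + 0.5974) = 0.6260
Zu-31: 62.60%, Zu-33: 37.40%.

62.60%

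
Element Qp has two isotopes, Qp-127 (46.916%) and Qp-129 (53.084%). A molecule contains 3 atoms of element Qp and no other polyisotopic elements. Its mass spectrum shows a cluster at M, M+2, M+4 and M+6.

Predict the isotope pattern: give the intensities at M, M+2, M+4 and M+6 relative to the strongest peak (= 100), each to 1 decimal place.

26.0 : 88.4 : 100.0 : 37.7

The 3 Qp atoms are independent, so intensities follow the terms of (0.46916 + 0.53084)^3.
P(M) = 0.46916^3 = 0.103267
P(M+2) = 3 × 0.46916^2 × 0.53084^1 = 0.350531
P(M+4) = 3 × 0.46916^1 × 0.53084^2 = 0.396615
P(M+6) = 0.53084^3 = 0.149586
The M+4 peak is largest (0.396615); scaling to 100 gives 26.0 : 88.4 : 100.0 : 37.7.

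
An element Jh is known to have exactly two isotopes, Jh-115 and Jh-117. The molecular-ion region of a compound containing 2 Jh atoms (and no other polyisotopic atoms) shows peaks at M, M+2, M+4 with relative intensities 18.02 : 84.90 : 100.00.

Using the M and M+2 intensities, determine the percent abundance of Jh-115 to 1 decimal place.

Write p for the Jh-115 fraction. I(M+2)/I(M) = [C(2,1)·p^1·(1−p)] / p^2 = 2·(1−p)/p = 84.90/18.02 = 4.7114
(1−p)/p = 4.7114/2 = 2.3557  ⇒  p = 1/(1 + 2.3557) = 0.2980
Jh-115: 29.8%, Jh-117: 70.2%.

29.8%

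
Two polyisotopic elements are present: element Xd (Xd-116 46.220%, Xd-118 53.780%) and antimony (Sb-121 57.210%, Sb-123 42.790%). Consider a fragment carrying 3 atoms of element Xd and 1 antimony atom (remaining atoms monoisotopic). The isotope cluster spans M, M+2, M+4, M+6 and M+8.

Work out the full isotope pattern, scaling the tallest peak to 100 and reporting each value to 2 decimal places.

14.99 : 63.52 : 100.00 : 69.14 : 17.66

Element Xd pattern (n=3): 0.09873925 : 0.34466877 : 0.40104471 : 0.15554727
Antimony pattern (n=1): 0.5721 : 0.4279
Convolve the two distributions (both contribute in 2-u steps):
  M: 0.09873925×0.5721 = 0.056489
  M+2: 0.09873925×0.4279 + 0.34466877×0.5721 = 0.239436
  M+4: 0.34466877×0.4279 + 0.40104471×0.5721 = 0.376921
  M+6: 0.40104471×0.4279 + 0.15554727×0.5721 = 0.260596
  M+8: 0.15554727×0.4279 = 0.066559
Scale to base peak (0.376921) = 100: 14.99 : 63.52 : 100.00 : 69.14 : 17.66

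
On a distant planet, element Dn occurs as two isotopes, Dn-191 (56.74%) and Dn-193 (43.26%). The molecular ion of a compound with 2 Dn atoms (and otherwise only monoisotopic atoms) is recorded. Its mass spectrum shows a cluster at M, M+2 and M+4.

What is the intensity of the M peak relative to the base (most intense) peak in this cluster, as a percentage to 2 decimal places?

Term probabilities: M 0.3219, M+2 0.4909, M+4 0.1871. Base peak = M+2.
P(M+2) = C(2,1) × 0.5674^1 × 0.4326^1 = 2 × 0.5674 × 0.4326 = 0.490914 (base)
P(M) = C(2,0) × 0.5674^2 × 0.4326^0 = 1 × 0.32194276 × 1.0000 = 0.321943
Relative intensity = 0.321943 / 0.490914 × 100 = 65.58

65.58%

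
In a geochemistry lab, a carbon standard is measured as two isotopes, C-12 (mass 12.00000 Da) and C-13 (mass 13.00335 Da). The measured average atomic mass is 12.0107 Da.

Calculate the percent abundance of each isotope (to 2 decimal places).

C-12: 98.93%, C-13: 1.07%

With x = fraction of C-12 (so C-13 is 1 − x):
12.00000·x + 13.00335·(1 − x) = 12.0107
(12.00000 − 13.00335)·x = 12.0107 − 13.00335
x = -0.99265 / -1.00335 = 0.98934 → 98.93% C-12, 1.07% C-13.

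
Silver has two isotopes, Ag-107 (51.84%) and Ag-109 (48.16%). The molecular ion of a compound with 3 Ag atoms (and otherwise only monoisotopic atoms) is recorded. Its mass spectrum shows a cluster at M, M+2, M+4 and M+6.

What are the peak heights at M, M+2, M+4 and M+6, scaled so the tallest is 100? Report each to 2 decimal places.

35.88 : 100.00 : 92.90 : 28.77

Expanding (0.5184 + 0.4816)^3:
P(M) = 0.5184^3 = 0.139314
P(M+2) = 3 × 0.5184^2 × 0.4816^1 = 0.388273
P(M+4) = 3 × 0.5184^1 × 0.4816^2 = 0.360711
P(M+6) = 0.4816^3 = 0.111702
The M+2 peak is largest (0.388273); scaling to 100 gives 35.88 : 100.00 : 92.90 : 28.77.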